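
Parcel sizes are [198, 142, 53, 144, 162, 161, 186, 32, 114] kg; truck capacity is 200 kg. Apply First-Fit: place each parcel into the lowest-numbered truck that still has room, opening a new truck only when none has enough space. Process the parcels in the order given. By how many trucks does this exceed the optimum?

0

First-Fit: [198] [142,53] [144,32] [162] [161] [186] [114] → 7 trucks.
7 parcels exceed 100 kg (half the capacity), and no two of those can share a truck, so at least 7 trucks are needed.
So 7 is already optimal.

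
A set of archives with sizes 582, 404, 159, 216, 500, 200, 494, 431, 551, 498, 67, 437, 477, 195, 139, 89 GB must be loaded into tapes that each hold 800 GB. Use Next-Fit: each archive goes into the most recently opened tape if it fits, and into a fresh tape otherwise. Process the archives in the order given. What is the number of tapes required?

Put 582 GB in tape 1; 218 GB remain.
Put 404 GB in tape 2; 396 GB remain.
Put 159 GB in tape 2; 237 GB remain.
Put 216 GB in tape 2; 21 GB remain.
Put 500 GB in tape 3; 300 GB remain.
Put 200 GB in tape 3; 100 GB remain.
Put 494 GB in tape 4; 306 GB remain.
Put 431 GB in tape 5; 369 GB remain.
Put 551 GB in tape 6; 249 GB remain.
Put 498 GB in tape 7; 302 GB remain.
Put 67 GB in tape 7; 235 GB remain.
Put 437 GB in tape 8; 363 GB remain.
Put 477 GB in tape 9; 323 GB remain.
Put 195 GB in tape 9; 128 GB remain.
Put 139 GB in tape 10; 661 GB remain.
Put 89 GB in tape 10; 572 GB remain.
Final tapes: [582] [404,159,216] [500,200] [494] [431] [551] [498,67] [437] [477,195] [139,89].

10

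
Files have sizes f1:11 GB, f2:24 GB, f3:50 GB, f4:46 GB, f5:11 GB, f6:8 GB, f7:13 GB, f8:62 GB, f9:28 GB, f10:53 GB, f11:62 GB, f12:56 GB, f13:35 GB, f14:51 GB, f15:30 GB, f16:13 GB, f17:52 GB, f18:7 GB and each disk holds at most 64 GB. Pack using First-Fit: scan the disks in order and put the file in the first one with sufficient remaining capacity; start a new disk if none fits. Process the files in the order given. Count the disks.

11

f1 (11 GB) → disk 1 (remaining 53 GB)
f2 (24 GB) → disk 1 (remaining 29 GB)
f3 (50 GB) → disk 2 (remaining 14 GB)
f4 (46 GB) → disk 3 (remaining 18 GB)
f5 (11 GB) → disk 1 (remaining 18 GB)
f6 (8 GB) → disk 1 (remaining 10 GB)
f7 (13 GB) → disk 2 (remaining 1 GB)
f8 (62 GB) → disk 4 (remaining 2 GB)
f9 (28 GB) → disk 5 (remaining 36 GB)
f10 (53 GB) → disk 6 (remaining 11 GB)
f11 (62 GB) → disk 7 (remaining 2 GB)
f12 (56 GB) → disk 8 (remaining 8 GB)
f13 (35 GB) → disk 5 (remaining 1 GB)
f14 (51 GB) → disk 9 (remaining 13 GB)
f15 (30 GB) → disk 10 (remaining 34 GB)
f16 (13 GB) → disk 3 (remaining 5 GB)
f17 (52 GB) → disk 11 (remaining 12 GB)
f18 (7 GB) → disk 1 (remaining 3 GB)
Final disks: [11,24,11,8,7] [50,13] [46,13] [62] [28,35] [53] [62] [56] [51] [30] [52].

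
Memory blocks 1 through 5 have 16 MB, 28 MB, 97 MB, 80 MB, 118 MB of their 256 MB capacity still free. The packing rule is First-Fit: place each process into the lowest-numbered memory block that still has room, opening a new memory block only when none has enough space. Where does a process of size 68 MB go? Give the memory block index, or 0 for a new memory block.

3

Memory blocks with room: memory block 3 (97 MB), memory block 4 (80 MB), memory block 5 (118 MB).
The first with room is memory block 3.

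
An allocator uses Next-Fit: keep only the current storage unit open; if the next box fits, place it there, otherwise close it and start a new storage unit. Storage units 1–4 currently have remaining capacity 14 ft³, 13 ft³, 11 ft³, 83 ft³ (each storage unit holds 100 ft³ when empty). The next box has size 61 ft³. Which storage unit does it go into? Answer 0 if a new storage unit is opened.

4

Next-Fit only looks at storage unit 4, which has 83 ft³ free.
61 ft³ fits there.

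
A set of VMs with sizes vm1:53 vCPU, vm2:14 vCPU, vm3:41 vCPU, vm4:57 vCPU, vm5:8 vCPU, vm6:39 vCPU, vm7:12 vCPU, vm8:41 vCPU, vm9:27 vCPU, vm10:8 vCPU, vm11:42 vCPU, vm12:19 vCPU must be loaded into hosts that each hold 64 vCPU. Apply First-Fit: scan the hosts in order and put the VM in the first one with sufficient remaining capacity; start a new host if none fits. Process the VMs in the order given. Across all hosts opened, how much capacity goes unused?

vm1 (53 vCPU) → host 1 (remaining 11 vCPU)
vm2 (14 vCPU) → host 2 (remaining 50 vCPU)
vm3 (41 vCPU) → host 2 (remaining 9 vCPU)
vm4 (57 vCPU) → host 3 (remaining 7 vCPU)
vm5 (8 vCPU) → host 1 (remaining 3 vCPU)
vm6 (39 vCPU) → host 4 (remaining 25 vCPU)
vm7 (12 vCPU) → host 4 (remaining 13 vCPU)
vm8 (41 vCPU) → host 5 (remaining 23 vCPU)
vm9 (27 vCPU) → host 6 (remaining 37 vCPU)
vm10 (8 vCPU) → host 2 (remaining 1 vCPU)
vm11 (42 vCPU) → host 7 (remaining 22 vCPU)
vm12 (19 vCPU) → host 5 (remaining 4 vCPU)
7 hosts × 64 vCPU = 448 vCPU; used 361 vCPU; unused 87 vCPU.

87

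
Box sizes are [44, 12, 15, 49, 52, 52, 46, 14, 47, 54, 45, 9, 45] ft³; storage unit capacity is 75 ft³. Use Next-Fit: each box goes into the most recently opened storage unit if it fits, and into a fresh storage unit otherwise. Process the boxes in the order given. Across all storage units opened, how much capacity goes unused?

storage unit 1: place 44 ft³, 31 ft³ left
storage unit 1: place 12 ft³, 19 ft³ left
storage unit 1: place 15 ft³, 4 ft³ left
storage unit 2: place 49 ft³, 26 ft³ left
storage unit 3: place 52 ft³, 23 ft³ left
storage unit 4: place 52 ft³, 23 ft³ left
storage unit 5: place 46 ft³, 29 ft³ left
storage unit 5: place 14 ft³, 15 ft³ left
storage unit 6: place 47 ft³, 28 ft³ left
storage unit 7: place 54 ft³, 21 ft³ left
storage unit 8: place 45 ft³, 30 ft³ left
storage unit 8: place 9 ft³, 21 ft³ left
storage unit 9: place 45 ft³, 30 ft³ left
9 storage units × 75 ft³ = 675 ft³; used 484 ft³; unused 191 ft³.

191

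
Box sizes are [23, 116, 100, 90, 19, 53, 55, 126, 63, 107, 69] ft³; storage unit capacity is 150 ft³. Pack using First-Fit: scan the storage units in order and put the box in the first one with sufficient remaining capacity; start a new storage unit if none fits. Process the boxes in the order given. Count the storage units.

7

Put 23 ft³ in storage unit 1; 127 ft³ remain.
Put 116 ft³ in storage unit 1; 11 ft³ remain.
Put 100 ft³ in storage unit 2; 50 ft³ remain.
Put 90 ft³ in storage unit 3; 60 ft³ remain.
Put 19 ft³ in storage unit 2; 31 ft³ remain.
Put 53 ft³ in storage unit 3; 7 ft³ remain.
Put 55 ft³ in storage unit 4; 95 ft³ remain.
Put 126 ft³ in storage unit 5; 24 ft³ remain.
Put 63 ft³ in storage unit 4; 32 ft³ remain.
Put 107 ft³ in storage unit 6; 43 ft³ remain.
Put 69 ft³ in storage unit 7; 81 ft³ remain.
Final storage units: [23,116] [100,19] [90,53] [55,63] [126] [107] [69].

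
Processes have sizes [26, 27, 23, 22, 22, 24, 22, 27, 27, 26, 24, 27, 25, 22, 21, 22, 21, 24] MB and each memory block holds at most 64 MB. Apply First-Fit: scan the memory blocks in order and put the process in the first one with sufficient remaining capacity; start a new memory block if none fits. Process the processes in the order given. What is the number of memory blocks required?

9 memory blocks

memory block 1: place 26 MB, 38 MB left
memory block 1: place 27 MB, 11 MB left
memory block 2: place 23 MB, 41 MB left
memory block 2: place 22 MB, 19 MB left
memory block 3: place 22 MB, 42 MB left
memory block 3: place 24 MB, 18 MB left
memory block 4: place 22 MB, 42 MB left
memory block 4: place 27 MB, 15 MB left
memory block 5: place 27 MB, 37 MB left
memory block 5: place 26 MB, 11 MB left
memory block 6: place 24 MB, 40 MB left
memory block 6: place 27 MB, 13 MB left
memory block 7: place 25 MB, 39 MB left
memory block 7: place 22 MB, 17 MB left
memory block 8: place 21 MB, 43 MB left
memory block 8: place 22 MB, 21 MB left
memory block 8: place 21 MB, 0 MB left
memory block 9: place 24 MB, 40 MB left
Final memory blocks: [26,27] [23,22] [22,24] [22,27] [27,26] [24,27] [25,22] [21,22,21] [24].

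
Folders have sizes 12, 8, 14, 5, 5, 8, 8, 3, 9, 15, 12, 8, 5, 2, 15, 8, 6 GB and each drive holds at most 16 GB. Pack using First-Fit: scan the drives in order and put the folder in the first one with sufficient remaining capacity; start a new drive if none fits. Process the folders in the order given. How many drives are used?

drive 1: place 12 GB, 4 GB left
drive 2: place 8 GB, 8 GB left
drive 3: place 14 GB, 2 GB left
drive 2: place 5 GB, 3 GB left
drive 4: place 5 GB, 11 GB left
drive 4: place 8 GB, 3 GB left
drive 5: place 8 GB, 8 GB left
drive 1: place 3 GB, 1 GB left
drive 6: place 9 GB, 7 GB left
drive 7: place 15 GB, 1 GB left
drive 8: place 12 GB, 4 GB left
drive 5: place 8 GB, 0 GB left
drive 6: place 5 GB, 2 GB left
drive 2: place 2 GB, 1 GB left
drive 9: place 15 GB, 1 GB left
drive 10: place 8 GB, 8 GB left
drive 10: place 6 GB, 2 GB left
Final drives: [12,3] [8,5,2] [14] [5,8] [8,8] [9,5] [15] [12] [15] [8,6].

10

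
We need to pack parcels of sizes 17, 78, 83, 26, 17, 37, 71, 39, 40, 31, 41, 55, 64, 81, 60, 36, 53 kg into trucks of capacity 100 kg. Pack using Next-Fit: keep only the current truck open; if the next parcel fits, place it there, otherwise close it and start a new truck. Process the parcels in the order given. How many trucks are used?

truck 1: place 17 kg, 83 kg left
truck 1: place 78 kg, 5 kg left
truck 2: place 83 kg, 17 kg left
truck 3: place 26 kg, 74 kg left
truck 3: place 17 kg, 57 kg left
truck 3: place 37 kg, 20 kg left
truck 4: place 71 kg, 29 kg left
truck 5: place 39 kg, 61 kg left
truck 5: place 40 kg, 21 kg left
truck 6: place 31 kg, 69 kg left
truck 6: place 41 kg, 28 kg left
truck 7: place 55 kg, 45 kg left
truck 8: place 64 kg, 36 kg left
truck 9: place 81 kg, 19 kg left
truck 10: place 60 kg, 40 kg left
truck 10: place 36 kg, 4 kg left
truck 11: place 53 kg, 47 kg left

11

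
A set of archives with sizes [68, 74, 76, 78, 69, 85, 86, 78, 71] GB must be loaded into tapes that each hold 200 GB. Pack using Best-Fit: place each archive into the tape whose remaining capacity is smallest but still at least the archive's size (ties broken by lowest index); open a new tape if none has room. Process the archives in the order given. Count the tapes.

5

tape 1: place 68 GB, 132 GB left
tape 1: place 74 GB, 58 GB left
tape 2: place 76 GB, 124 GB left
tape 2: place 78 GB, 46 GB left
tape 3: place 69 GB, 131 GB left
tape 3: place 85 GB, 46 GB left
tape 4: place 86 GB, 114 GB left
tape 4: place 78 GB, 36 GB left
tape 5: place 71 GB, 129 GB left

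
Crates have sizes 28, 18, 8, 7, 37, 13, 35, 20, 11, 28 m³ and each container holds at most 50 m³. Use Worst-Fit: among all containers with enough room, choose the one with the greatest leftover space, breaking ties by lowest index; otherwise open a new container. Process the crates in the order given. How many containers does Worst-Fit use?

container 1: place 28 m³, 22 m³ left
container 1: place 18 m³, 4 m³ left
container 2: place 8 m³, 42 m³ left
container 2: place 7 m³, 35 m³ left
container 3: place 37 m³, 13 m³ left
container 2: place 13 m³, 22 m³ left
container 4: place 35 m³, 15 m³ left
container 2: place 20 m³, 2 m³ left
container 4: place 11 m³, 4 m³ left
container 5: place 28 m³, 22 m³ left

5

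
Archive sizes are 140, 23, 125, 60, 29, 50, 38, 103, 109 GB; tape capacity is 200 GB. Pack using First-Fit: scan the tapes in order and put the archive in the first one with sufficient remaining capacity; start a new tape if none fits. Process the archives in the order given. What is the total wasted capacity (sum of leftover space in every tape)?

123

140 GB → tape 1 (remaining 60 GB)
23 GB → tape 1 (remaining 37 GB)
125 GB → tape 2 (remaining 75 GB)
60 GB → tape 2 (remaining 15 GB)
29 GB → tape 1 (remaining 8 GB)
50 GB → tape 3 (remaining 150 GB)
38 GB → tape 3 (remaining 112 GB)
103 GB → tape 3 (remaining 9 GB)
109 GB → tape 4 (remaining 91 GB)
4 tapes × 200 GB = 800 GB; used 677 GB; unused 123 GB.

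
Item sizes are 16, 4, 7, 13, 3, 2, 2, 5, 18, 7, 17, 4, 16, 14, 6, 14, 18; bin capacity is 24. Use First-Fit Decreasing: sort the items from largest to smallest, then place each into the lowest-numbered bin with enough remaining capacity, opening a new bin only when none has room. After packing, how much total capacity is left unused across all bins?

Sorted descending: 18, 18, 17, 16, 16, 14, 14, 13, 7, 7, 6, 5, 4, 4, 3, 2, 2.
bin 1: place 18, 6 left
bin 2: place 18, 6 left
bin 3: place 17, 7 left
bin 4: place 16, 8 left
bin 5: place 16, 8 left
bin 6: place 14, 10 left
bin 7: place 14, 10 left
bin 8: place 13, 11 left
bin 3: place 7, 0 left
bin 4: place 7, 1 left
bin 1: place 6, 0 left
bin 2: place 5, 1 left
bin 5: place 4, 4 left
bin 5: place 4, 0 left
bin 6: place 3, 7 left
bin 6: place 2, 5 left
bin 6: place 2, 3 left
8 bins × 24 = 192; used 166; unused 26.

26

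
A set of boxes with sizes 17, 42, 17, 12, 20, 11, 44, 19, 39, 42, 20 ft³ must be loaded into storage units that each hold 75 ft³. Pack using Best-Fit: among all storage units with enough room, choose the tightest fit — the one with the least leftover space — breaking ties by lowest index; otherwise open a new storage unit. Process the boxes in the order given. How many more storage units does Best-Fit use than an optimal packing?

Best-Fit: [17,42,12] [17,20,11,19] [44,20] [39] [42] → 5 storage units.
Total size 283 ft³; any packing needs at least ⌈283/75⌉ = 4 storage units.
An optimal packing achieves that bound: [44,20,11] [42,20,12] [42,19] [39,17,17] → 4 storage units.
Excess: 5 − 4 = 1.

1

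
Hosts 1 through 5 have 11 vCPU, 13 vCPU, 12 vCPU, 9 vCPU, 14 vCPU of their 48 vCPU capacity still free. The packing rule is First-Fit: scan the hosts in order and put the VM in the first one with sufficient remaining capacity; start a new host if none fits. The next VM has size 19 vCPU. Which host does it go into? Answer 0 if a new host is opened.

0

No host has ≥ 19 vCPU free, so a new host is opened.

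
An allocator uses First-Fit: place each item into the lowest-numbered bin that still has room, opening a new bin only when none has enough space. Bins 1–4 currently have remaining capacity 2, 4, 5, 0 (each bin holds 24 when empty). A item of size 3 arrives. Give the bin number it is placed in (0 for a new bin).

2

Bins with room: bin 2 (4), bin 3 (5).
The first with room is bin 2.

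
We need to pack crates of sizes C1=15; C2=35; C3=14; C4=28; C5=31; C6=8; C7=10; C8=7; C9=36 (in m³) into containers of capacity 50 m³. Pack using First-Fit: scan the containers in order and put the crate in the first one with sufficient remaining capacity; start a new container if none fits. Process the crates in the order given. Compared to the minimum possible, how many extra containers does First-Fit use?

0

First-Fit: [15,35] [14,28,8] [31,10,7] [36] → 4 containers.
Total size 184 m³; any packing needs at least ⌈184/50⌉ = 4 containers.
So 4 is already optimal.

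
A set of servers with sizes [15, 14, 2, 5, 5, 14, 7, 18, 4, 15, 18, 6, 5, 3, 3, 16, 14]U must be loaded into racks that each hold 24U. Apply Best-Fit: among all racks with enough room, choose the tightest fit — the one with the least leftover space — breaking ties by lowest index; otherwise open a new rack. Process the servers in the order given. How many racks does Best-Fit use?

8

Put 15U in rack 1; 9U remain.
Put 14U in rack 2; 10U remain.
Put 2U in rack 1; 7U remain.
Put 5U in rack 1; 2U remain.
Put 5U in rack 2; 5U remain.
Put 14U in rack 3; 10U remain.
Put 7U in rack 3; 3U remain.
Put 18U in rack 4; 6U remain.
Put 4U in rack 2; 1U remain.
Put 15U in rack 5; 9U remain.
Put 18U in rack 6; 6U remain.
Put 6U in rack 4; 0U remain.
Put 5U in rack 6; 1U remain.
Put 3U in rack 3; 0U remain.
Put 3U in rack 5; 6U remain.
Put 16U in rack 7; 8U remain.
Put 14U in rack 8; 10U remain.
Final racks: [15,2,5] [14,5,4] [14,7,3] [18,6] [15,3] [18,5] [16] [14].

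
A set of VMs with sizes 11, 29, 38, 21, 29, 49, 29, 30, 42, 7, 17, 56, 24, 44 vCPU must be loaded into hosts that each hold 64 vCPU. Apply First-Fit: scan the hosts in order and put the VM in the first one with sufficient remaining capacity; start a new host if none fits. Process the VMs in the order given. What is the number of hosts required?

8

host 1: place 11 vCPU, 53 vCPU left
host 1: place 29 vCPU, 24 vCPU left
host 2: place 38 vCPU, 26 vCPU left
host 1: place 21 vCPU, 3 vCPU left
host 3: place 29 vCPU, 35 vCPU left
host 4: place 49 vCPU, 15 vCPU left
host 3: place 29 vCPU, 6 vCPU left
host 5: place 30 vCPU, 34 vCPU left
host 6: place 42 vCPU, 22 vCPU left
host 2: place 7 vCPU, 19 vCPU left
host 2: place 17 vCPU, 2 vCPU left
host 7: place 56 vCPU, 8 vCPU left
host 5: place 24 vCPU, 10 vCPU left
host 8: place 44 vCPU, 20 vCPU left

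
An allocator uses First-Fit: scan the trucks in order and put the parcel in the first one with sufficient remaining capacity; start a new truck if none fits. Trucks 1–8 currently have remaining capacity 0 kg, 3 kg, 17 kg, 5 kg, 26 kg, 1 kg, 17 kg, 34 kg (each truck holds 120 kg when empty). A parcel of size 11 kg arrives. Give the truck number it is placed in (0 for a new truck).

Trucks with room: truck 3 (17 kg), truck 5 (26 kg), truck 7 (17 kg), truck 8 (34 kg).
The first with room is truck 3.

3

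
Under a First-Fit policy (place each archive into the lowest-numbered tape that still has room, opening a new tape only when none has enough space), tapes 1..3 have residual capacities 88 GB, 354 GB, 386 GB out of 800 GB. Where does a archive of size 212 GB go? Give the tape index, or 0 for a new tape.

Tapes with room: tape 2 (354 GB), tape 3 (386 GB).
The first with room is tape 2.

2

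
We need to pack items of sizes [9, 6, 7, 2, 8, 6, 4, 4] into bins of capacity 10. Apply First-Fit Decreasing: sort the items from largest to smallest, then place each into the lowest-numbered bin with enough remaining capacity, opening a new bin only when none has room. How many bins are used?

Sorted descending: 9, 8, 7, 6, 6, 4, 4, 2.
9 → bin 1 (remaining 1)
8 → bin 2 (remaining 2)
7 → bin 3 (remaining 3)
6 → bin 4 (remaining 4)
6 → bin 5 (remaining 4)
4 → bin 4 (remaining 0)
4 → bin 5 (remaining 0)
2 → bin 2 (remaining 0)
Final bins: [9] [8,2] [7] [6,4] [6,4].

5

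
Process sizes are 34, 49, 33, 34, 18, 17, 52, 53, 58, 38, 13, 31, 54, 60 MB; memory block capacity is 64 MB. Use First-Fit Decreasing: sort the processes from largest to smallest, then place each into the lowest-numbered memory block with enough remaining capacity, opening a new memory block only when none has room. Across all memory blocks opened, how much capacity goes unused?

96

Sorted descending: 60, 58, 54, 53, 52, 49, 38, 34, 34, 33, 31, 18, 17, 13.
Put 60 MB in memory block 1; 4 MB remain.
Put 58 MB in memory block 2; 6 MB remain.
Put 54 MB in memory block 3; 10 MB remain.
Put 53 MB in memory block 4; 11 MB remain.
Put 52 MB in memory block 5; 12 MB remain.
Put 49 MB in memory block 6; 15 MB remain.
Put 38 MB in memory block 7; 26 MB remain.
Put 34 MB in memory block 8; 30 MB remain.
Put 34 MB in memory block 9; 30 MB remain.
Put 33 MB in memory block 10; 31 MB remain.
Put 31 MB in memory block 10; 0 MB remain.
Put 18 MB in memory block 7; 8 MB remain.
Put 17 MB in memory block 8; 13 MB remain.
Put 13 MB in memory block 6; 2 MB remain.
10 memory blocks × 64 MB = 640 MB; used 544 MB; unused 96 MB.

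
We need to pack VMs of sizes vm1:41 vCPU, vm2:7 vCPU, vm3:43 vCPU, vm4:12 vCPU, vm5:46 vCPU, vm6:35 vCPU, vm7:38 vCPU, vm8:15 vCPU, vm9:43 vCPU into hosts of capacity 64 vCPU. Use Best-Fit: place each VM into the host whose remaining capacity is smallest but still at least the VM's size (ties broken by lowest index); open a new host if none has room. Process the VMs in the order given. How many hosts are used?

6

vm1 (41 vCPU) → host 1 (remaining 23 vCPU)
vm2 (7 vCPU) → host 1 (remaining 16 vCPU)
vm3 (43 vCPU) → host 2 (remaining 21 vCPU)
vm4 (12 vCPU) → host 1 (remaining 4 vCPU)
vm5 (46 vCPU) → host 3 (remaining 18 vCPU)
vm6 (35 vCPU) → host 4 (remaining 29 vCPU)
vm7 (38 vCPU) → host 5 (remaining 26 vCPU)
vm8 (15 vCPU) → host 3 (remaining 3 vCPU)
vm9 (43 vCPU) → host 6 (remaining 21 vCPU)
Final hosts: [41,7,12] [43] [46,15] [35] [38] [43].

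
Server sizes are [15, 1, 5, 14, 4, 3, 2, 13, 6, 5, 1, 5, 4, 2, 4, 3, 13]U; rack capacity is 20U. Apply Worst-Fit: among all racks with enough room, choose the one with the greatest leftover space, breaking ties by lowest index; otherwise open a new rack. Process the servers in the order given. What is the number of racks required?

15U → rack 1 (remaining 5U)
1U → rack 1 (remaining 4U)
5U → rack 2 (remaining 15U)
14U → rack 2 (remaining 1U)
4U → rack 1 (remaining 0U)
3U → rack 3 (remaining 17U)
2U → rack 3 (remaining 15U)
13U → rack 3 (remaining 2U)
6U → rack 4 (remaining 14U)
5U → rack 4 (remaining 9U)
1U → rack 4 (remaining 8U)
5U → rack 4 (remaining 3U)
4U → rack 5 (remaining 16U)
2U → rack 5 (remaining 14U)
4U → rack 5 (remaining 10U)
3U → rack 5 (remaining 7U)
13U → rack 6 (remaining 7U)

6 racks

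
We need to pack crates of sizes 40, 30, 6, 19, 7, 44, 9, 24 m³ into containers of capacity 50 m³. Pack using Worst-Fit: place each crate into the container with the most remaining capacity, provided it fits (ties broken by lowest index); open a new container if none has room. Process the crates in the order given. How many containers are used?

5 containers

Put 40 m³ in container 1; 10 m³ remain.
Put 30 m³ in container 2; 20 m³ remain.
Put 6 m³ in container 2; 14 m³ remain.
Put 19 m³ in container 3; 31 m³ remain.
Put 7 m³ in container 3; 24 m³ remain.
Put 44 m³ in container 4; 6 m³ remain.
Put 9 m³ in container 3; 15 m³ remain.
Put 24 m³ in container 5; 26 m³ remain.
Final containers: [40] [30,6] [19,7,9] [44] [24].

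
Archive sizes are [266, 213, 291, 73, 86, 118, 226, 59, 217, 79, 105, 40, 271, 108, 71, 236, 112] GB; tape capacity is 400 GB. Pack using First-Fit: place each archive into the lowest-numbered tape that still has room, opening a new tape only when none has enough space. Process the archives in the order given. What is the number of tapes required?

7

266 GB → tape 1 (remaining 134 GB)
213 GB → tape 2 (remaining 187 GB)
291 GB → tape 3 (remaining 109 GB)
73 GB → tape 1 (remaining 61 GB)
86 GB → tape 2 (remaining 101 GB)
118 GB → tape 4 (remaining 282 GB)
226 GB → tape 4 (remaining 56 GB)
59 GB → tape 1 (remaining 2 GB)
217 GB → tape 5 (remaining 183 GB)
79 GB → tape 2 (remaining 22 GB)
105 GB → tape 3 (remaining 4 GB)
40 GB → tape 4 (remaining 16 GB)
271 GB → tape 6 (remaining 129 GB)
108 GB → tape 5 (remaining 75 GB)
71 GB → tape 5 (remaining 4 GB)
236 GB → tape 7 (remaining 164 GB)
112 GB → tape 6 (remaining 17 GB)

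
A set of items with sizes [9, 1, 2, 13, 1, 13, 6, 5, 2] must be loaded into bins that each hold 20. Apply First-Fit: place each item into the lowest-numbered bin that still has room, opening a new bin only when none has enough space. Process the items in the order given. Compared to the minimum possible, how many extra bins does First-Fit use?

0

First-Fit: [9,1,2,1,6] [13,5,2] [13] → 3 bins.
Total size 52; any packing needs at least ⌈52/20⌉ = 3 bins.
So 3 is already optimal.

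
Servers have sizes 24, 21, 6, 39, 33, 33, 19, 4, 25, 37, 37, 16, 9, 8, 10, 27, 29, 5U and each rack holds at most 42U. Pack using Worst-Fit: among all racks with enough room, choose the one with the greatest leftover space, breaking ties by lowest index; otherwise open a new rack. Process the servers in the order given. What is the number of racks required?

rack 1: place 24U, 18U left
rack 2: place 21U, 21U left
rack 2: place 6U, 15U left
rack 3: place 39U, 3U left
rack 4: place 33U, 9U left
rack 5: place 33U, 9U left
rack 6: place 19U, 23U left
rack 6: place 4U, 19U left
rack 7: place 25U, 17U left
rack 8: place 37U, 5U left
rack 9: place 37U, 5U left
rack 6: place 16U, 3U left
rack 1: place 9U, 9U left
rack 7: place 8U, 9U left
rack 2: place 10U, 5U left
rack 10: place 27U, 15U left
rack 11: place 29U, 13U left
rack 10: place 5U, 10U left

11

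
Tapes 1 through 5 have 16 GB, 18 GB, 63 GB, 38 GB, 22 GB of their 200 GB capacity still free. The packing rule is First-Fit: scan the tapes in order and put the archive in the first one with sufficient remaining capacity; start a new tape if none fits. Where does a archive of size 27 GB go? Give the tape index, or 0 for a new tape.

3

Tapes with room: tape 3 (63 GB), tape 4 (38 GB).
The first with room is tape 3.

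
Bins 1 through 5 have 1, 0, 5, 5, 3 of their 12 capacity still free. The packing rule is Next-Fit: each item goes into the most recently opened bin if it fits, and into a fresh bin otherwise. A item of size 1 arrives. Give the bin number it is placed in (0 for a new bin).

5

Next-Fit only looks at bin 5, which has 3 free.
1 fits there.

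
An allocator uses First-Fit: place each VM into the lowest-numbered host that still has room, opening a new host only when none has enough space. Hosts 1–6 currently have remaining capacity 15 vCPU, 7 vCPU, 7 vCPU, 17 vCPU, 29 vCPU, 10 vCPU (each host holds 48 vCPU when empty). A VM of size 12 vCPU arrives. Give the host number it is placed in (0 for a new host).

1

Hosts with room: host 1 (15 vCPU), host 4 (17 vCPU), host 5 (29 vCPU).
The first with room is host 1.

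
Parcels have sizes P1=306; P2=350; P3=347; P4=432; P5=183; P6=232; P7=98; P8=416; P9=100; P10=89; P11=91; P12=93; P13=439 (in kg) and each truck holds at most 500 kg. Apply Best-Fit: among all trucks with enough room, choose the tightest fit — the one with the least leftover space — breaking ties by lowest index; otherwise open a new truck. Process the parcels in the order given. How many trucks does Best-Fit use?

truck 1: place P1 (306 kg), 194 kg left
truck 2: place P2 (350 kg), 150 kg left
truck 3: place P3 (347 kg), 153 kg left
truck 4: place P4 (432 kg), 68 kg left
truck 1: place P5 (183 kg), 11 kg left
truck 5: place P6 (232 kg), 268 kg left
truck 2: place P7 (98 kg), 52 kg left
truck 6: place P8 (416 kg), 84 kg left
truck 3: place P9 (100 kg), 53 kg left
truck 5: place P10 (89 kg), 179 kg left
truck 5: place P11 (91 kg), 88 kg left
truck 7: place P12 (93 kg), 407 kg left
truck 8: place P13 (439 kg), 61 kg left

8 trucks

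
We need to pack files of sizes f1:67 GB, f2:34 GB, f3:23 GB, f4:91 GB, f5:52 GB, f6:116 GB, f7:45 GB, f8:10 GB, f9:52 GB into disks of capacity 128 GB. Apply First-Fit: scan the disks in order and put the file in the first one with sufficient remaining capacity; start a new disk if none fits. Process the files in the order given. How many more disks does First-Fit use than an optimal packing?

1

First-Fit: [67,34,23] [91,10] [52,45] [116] [52] → 5 disks.
Total size 490 GB; any packing needs at least ⌈490/128⌉ = 4 disks.
An optimal packing achieves that bound: [116,10] [91,34] [67,52] [52,45,23] → 4 disks.
Excess: 5 − 4 = 1.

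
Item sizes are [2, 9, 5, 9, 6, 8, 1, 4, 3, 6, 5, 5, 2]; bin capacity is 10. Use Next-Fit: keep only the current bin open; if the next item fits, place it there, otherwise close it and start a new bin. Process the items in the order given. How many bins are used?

10 bins

bin 1: place 2, 8 left
bin 2: place 9, 1 left
bin 3: place 5, 5 left
bin 4: place 9, 1 left
bin 5: place 6, 4 left
bin 6: place 8, 2 left
bin 6: place 1, 1 left
bin 7: place 4, 6 left
bin 7: place 3, 3 left
bin 8: place 6, 4 left
bin 9: place 5, 5 left
bin 9: place 5, 0 left
bin 10: place 2, 8 left
Final bins: [2] [9] [5] [9] [6] [8,1] [4,3] [6] [5,5] [2].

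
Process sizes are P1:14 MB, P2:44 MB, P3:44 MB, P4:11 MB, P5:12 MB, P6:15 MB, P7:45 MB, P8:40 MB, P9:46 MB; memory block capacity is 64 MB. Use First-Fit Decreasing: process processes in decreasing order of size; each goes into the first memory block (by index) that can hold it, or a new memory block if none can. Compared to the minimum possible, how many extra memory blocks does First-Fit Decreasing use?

First-Fit Decreasing: [46,15] [45,14] [44,12] [44,11] [40] → 5 memory blocks.
Total size 271 MB; any packing needs at least ⌈271/64⌉ = 5 memory blocks.
So 5 is already optimal.

0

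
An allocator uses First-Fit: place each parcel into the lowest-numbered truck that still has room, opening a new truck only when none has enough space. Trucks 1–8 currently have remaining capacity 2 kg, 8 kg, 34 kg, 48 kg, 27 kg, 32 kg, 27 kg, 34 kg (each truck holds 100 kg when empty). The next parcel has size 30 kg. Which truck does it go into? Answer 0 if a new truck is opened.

3

Trucks with room: truck 3 (34 kg), truck 4 (48 kg), truck 6 (32 kg), truck 8 (34 kg).
The first with room is truck 3.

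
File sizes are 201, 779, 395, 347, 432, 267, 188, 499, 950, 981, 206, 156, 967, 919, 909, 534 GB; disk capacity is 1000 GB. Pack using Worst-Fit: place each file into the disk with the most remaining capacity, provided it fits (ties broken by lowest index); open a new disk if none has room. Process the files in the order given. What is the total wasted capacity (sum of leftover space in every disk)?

1270

201 GB → disk 1 (remaining 799 GB)
779 GB → disk 1 (remaining 20 GB)
395 GB → disk 2 (remaining 605 GB)
347 GB → disk 2 (remaining 258 GB)
432 GB → disk 3 (remaining 568 GB)
267 GB → disk 3 (remaining 301 GB)
188 GB → disk 3 (remaining 113 GB)
499 GB → disk 4 (remaining 501 GB)
950 GB → disk 5 (remaining 50 GB)
981 GB → disk 6 (remaining 19 GB)
206 GB → disk 4 (remaining 295 GB)
156 GB → disk 4 (remaining 139 GB)
967 GB → disk 7 (remaining 33 GB)
919 GB → disk 8 (remaining 81 GB)
909 GB → disk 9 (remaining 91 GB)
534 GB → disk 10 (remaining 466 GB)
10 disks × 1000 GB = 10000 GB; used 8730 GB; unused 1270 GB.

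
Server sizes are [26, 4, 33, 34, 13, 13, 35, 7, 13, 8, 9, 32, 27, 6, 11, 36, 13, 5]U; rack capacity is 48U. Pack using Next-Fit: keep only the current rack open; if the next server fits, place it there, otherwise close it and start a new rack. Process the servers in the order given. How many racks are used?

rack 1: place 26U, 22U left
rack 1: place 4U, 18U left
rack 2: place 33U, 15U left
rack 3: place 34U, 14U left
rack 3: place 13U, 1U left
rack 4: place 13U, 35U left
rack 4: place 35U, 0U left
rack 5: place 7U, 41U left
rack 5: place 13U, 28U left
rack 5: place 8U, 20U left
rack 5: place 9U, 11U left
rack 6: place 32U, 16U left
rack 7: place 27U, 21U left
rack 7: place 6U, 15U left
rack 7: place 11U, 4U left
rack 8: place 36U, 12U left
rack 9: place 13U, 35U left
rack 9: place 5U, 30U left
Final racks: [26,4] [33] [34,13] [13,35] [7,13,8,9] [32] [27,6,11] [36] [13,5].

9 racks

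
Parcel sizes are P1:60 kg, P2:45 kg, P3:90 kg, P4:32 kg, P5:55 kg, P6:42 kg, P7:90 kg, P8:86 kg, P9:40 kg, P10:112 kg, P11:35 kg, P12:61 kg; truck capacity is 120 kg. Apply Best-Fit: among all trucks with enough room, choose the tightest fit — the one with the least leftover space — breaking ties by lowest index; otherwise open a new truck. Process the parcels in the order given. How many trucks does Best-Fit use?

8 trucks

truck 1: place P1 (60 kg), 60 kg left
truck 1: place P2 (45 kg), 15 kg left
truck 2: place P3 (90 kg), 30 kg left
truck 3: place P4 (32 kg), 88 kg left
truck 3: place P5 (55 kg), 33 kg left
truck 4: place P6 (42 kg), 78 kg left
truck 5: place P7 (90 kg), 30 kg left
truck 6: place P8 (86 kg), 34 kg left
truck 4: place P9 (40 kg), 38 kg left
truck 7: place P10 (112 kg), 8 kg left
truck 4: place P11 (35 kg), 3 kg left
truck 8: place P12 (61 kg), 59 kg left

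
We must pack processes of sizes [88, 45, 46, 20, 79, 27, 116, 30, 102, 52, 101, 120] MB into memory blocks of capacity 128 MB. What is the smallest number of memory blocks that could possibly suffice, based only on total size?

Total size = 88 + 45 + 46 + 20 + 79 + 27 + 116 + 30 + 102 + 52 + 101 + 120 = 826 MB.
⌈826 / 128⌉ = 7.

7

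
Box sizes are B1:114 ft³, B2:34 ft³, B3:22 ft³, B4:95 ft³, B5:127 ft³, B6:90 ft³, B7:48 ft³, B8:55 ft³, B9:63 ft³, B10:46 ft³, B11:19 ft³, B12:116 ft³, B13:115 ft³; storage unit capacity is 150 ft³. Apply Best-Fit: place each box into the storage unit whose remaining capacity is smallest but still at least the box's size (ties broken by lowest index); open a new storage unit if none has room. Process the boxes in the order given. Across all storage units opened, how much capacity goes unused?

256

Put B1 (114 ft³) in storage unit 1; 36 ft³ remain.
Put B2 (34 ft³) in storage unit 1; 2 ft³ remain.
Put B3 (22 ft³) in storage unit 2; 128 ft³ remain.
Put B4 (95 ft³) in storage unit 2; 33 ft³ remain.
Put B5 (127 ft³) in storage unit 3; 23 ft³ remain.
Put B6 (90 ft³) in storage unit 4; 60 ft³ remain.
Put B7 (48 ft³) in storage unit 4; 12 ft³ remain.
Put B8 (55 ft³) in storage unit 5; 95 ft³ remain.
Put B9 (63 ft³) in storage unit 5; 32 ft³ remain.
Put B10 (46 ft³) in storage unit 6; 104 ft³ remain.
Put B11 (19 ft³) in storage unit 3; 4 ft³ remain.
Put B12 (116 ft³) in storage unit 7; 34 ft³ remain.
Put B13 (115 ft³) in storage unit 8; 35 ft³ remain.
8 storage units × 150 ft³ = 1200 ft³; used 944 ft³; unused 256 ft³.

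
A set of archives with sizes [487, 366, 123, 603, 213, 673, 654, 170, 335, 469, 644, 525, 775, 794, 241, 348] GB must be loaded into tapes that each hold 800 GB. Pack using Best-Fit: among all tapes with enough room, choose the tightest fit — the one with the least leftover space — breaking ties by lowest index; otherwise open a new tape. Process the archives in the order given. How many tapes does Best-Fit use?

Put 487 GB in tape 1; 313 GB remain.
Put 366 GB in tape 2; 434 GB remain.
Put 123 GB in tape 1; 190 GB remain.
Put 603 GB in tape 3; 197 GB remain.
Put 213 GB in tape 2; 221 GB remain.
Put 673 GB in tape 4; 127 GB remain.
Put 654 GB in tape 5; 146 GB remain.
Put 170 GB in tape 1; 20 GB remain.
Put 335 GB in tape 6; 465 GB remain.
Put 469 GB in tape 7; 331 GB remain.
Put 644 GB in tape 8; 156 GB remain.
Put 525 GB in tape 9; 275 GB remain.
Put 775 GB in tape 10; 25 GB remain.
Put 794 GB in tape 11; 6 GB remain.
Put 241 GB in tape 9; 34 GB remain.
Put 348 GB in tape 6; 117 GB remain.

11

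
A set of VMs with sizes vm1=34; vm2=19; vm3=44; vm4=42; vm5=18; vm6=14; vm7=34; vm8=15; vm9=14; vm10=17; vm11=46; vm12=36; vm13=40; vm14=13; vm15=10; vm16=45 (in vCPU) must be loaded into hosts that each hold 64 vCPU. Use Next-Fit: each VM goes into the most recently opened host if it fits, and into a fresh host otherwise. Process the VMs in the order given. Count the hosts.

9

vm1 (34 vCPU) → host 1 (remaining 30 vCPU)
vm2 (19 vCPU) → host 1 (remaining 11 vCPU)
vm3 (44 vCPU) → host 2 (remaining 20 vCPU)
vm4 (42 vCPU) → host 3 (remaining 22 vCPU)
vm5 (18 vCPU) → host 3 (remaining 4 vCPU)
vm6 (14 vCPU) → host 4 (remaining 50 vCPU)
vm7 (34 vCPU) → host 4 (remaining 16 vCPU)
vm8 (15 vCPU) → host 4 (remaining 1 vCPU)
vm9 (14 vCPU) → host 5 (remaining 50 vCPU)
vm10 (17 vCPU) → host 5 (remaining 33 vCPU)
vm11 (46 vCPU) → host 6 (remaining 18 vCPU)
vm12 (36 vCPU) → host 7 (remaining 28 vCPU)
vm13 (40 vCPU) → host 8 (remaining 24 vCPU)
vm14 (13 vCPU) → host 8 (remaining 11 vCPU)
vm15 (10 vCPU) → host 8 (remaining 1 vCPU)
vm16 (45 vCPU) → host 9 (remaining 19 vCPU)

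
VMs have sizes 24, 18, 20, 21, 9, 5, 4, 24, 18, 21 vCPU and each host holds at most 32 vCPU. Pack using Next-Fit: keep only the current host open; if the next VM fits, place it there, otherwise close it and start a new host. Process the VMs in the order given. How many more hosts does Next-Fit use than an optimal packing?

Next-Fit: [24] [18] [20] [21,9] [5,4] [24] [18] [21] → 8 hosts.
7 VMs exceed 16 vCPU (half the capacity), and no two of those can share a host, so at least 7 hosts are needed.
An optimal packing achieves that bound: [24,5] [24,4] [21,9] [21] [20] [18] [18] → 7 hosts.
Excess: 8 − 7 = 1.

1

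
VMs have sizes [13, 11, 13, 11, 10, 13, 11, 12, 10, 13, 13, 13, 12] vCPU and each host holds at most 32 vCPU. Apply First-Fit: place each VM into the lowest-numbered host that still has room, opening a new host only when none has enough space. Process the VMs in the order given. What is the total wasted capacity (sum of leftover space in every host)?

Put 13 vCPU in host 1; 19 vCPU remain.
Put 11 vCPU in host 1; 8 vCPU remain.
Put 13 vCPU in host 2; 19 vCPU remain.
Put 11 vCPU in host 2; 8 vCPU remain.
Put 10 vCPU in host 3; 22 vCPU remain.
Put 13 vCPU in host 3; 9 vCPU remain.
Put 11 vCPU in host 4; 21 vCPU remain.
Put 12 vCPU in host 4; 9 vCPU remain.
Put 10 vCPU in host 5; 22 vCPU remain.
Put 13 vCPU in host 5; 9 vCPU remain.
Put 13 vCPU in host 6; 19 vCPU remain.
Put 13 vCPU in host 6; 6 vCPU remain.
Put 12 vCPU in host 7; 20 vCPU remain.
7 hosts × 32 vCPU = 224 vCPU; used 155 vCPU; unused 69 vCPU.

69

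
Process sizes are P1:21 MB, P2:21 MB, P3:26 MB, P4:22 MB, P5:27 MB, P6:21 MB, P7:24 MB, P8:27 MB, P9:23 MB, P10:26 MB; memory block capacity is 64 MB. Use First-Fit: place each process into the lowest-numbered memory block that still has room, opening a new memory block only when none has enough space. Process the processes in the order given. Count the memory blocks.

P1 (21 MB) → memory block 1 (remaining 43 MB)
P2 (21 MB) → memory block 1 (remaining 22 MB)
P3 (26 MB) → memory block 2 (remaining 38 MB)
P4 (22 MB) → memory block 1 (remaining 0 MB)
P5 (27 MB) → memory block 2 (remaining 11 MB)
P6 (21 MB) → memory block 3 (remaining 43 MB)
P7 (24 MB) → memory block 3 (remaining 19 MB)
P8 (27 MB) → memory block 4 (remaining 37 MB)
P9 (23 MB) → memory block 4 (remaining 14 MB)
P10 (26 MB) → memory block 5 (remaining 38 MB)

5 memory blocks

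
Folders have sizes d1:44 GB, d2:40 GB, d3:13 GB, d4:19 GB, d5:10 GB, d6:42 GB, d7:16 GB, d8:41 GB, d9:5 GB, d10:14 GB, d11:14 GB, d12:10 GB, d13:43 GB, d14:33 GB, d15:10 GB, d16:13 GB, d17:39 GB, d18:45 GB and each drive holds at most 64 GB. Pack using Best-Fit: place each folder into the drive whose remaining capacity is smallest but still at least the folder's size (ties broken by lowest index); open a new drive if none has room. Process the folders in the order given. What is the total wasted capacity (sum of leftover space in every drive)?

61

Put d1 (44 GB) in drive 1; 20 GB remain.
Put d2 (40 GB) in drive 2; 24 GB remain.
Put d3 (13 GB) in drive 1; 7 GB remain.
Put d4 (19 GB) in drive 2; 5 GB remain.
Put d5 (10 GB) in drive 3; 54 GB remain.
Put d6 (42 GB) in drive 3; 12 GB remain.
Put d7 (16 GB) in drive 4; 48 GB remain.
Put d8 (41 GB) in drive 4; 7 GB remain.
Put d9 (5 GB) in drive 2; 0 GB remain.
Put d10 (14 GB) in drive 5; 50 GB remain.
Put d11 (14 GB) in drive 5; 36 GB remain.
Put d12 (10 GB) in drive 3; 2 GB remain.
Put d13 (43 GB) in drive 6; 21 GB remain.
Put d14 (33 GB) in drive 5; 3 GB remain.
Put d15 (10 GB) in drive 6; 11 GB remain.
Put d16 (13 GB) in drive 7; 51 GB remain.
Put d17 (39 GB) in drive 7; 12 GB remain.
Put d18 (45 GB) in drive 8; 19 GB remain.
8 drives × 64 GB = 512 GB; used 451 GB; unused 61 GB.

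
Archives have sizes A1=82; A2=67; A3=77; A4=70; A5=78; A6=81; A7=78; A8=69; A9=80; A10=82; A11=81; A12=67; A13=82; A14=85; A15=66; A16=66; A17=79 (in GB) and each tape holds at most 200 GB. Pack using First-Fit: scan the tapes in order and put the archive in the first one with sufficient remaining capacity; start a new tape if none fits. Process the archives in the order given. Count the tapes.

A1 (82 GB) → tape 1 (remaining 118 GB)
A2 (67 GB) → tape 1 (remaining 51 GB)
A3 (77 GB) → tape 2 (remaining 123 GB)
A4 (70 GB) → tape 2 (remaining 53 GB)
A5 (78 GB) → tape 3 (remaining 122 GB)
A6 (81 GB) → tape 3 (remaining 41 GB)
A7 (78 GB) → tape 4 (remaining 122 GB)
A8 (69 GB) → tape 4 (remaining 53 GB)
A9 (80 GB) → tape 5 (remaining 120 GB)
A10 (82 GB) → tape 5 (remaining 38 GB)
A11 (81 GB) → tape 6 (remaining 119 GB)
A12 (67 GB) → tape 6 (remaining 52 GB)
A13 (82 GB) → tape 7 (remaining 118 GB)
A14 (85 GB) → tape 7 (remaining 33 GB)
A15 (66 GB) → tape 8 (remaining 134 GB)
A16 (66 GB) → tape 8 (remaining 68 GB)
A17 (79 GB) → tape 9 (remaining 121 GB)
Final tapes: [82,67] [77,70] [78,81] [78,69] [80,82] [81,67] [82,85] [66,66] [79].

9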